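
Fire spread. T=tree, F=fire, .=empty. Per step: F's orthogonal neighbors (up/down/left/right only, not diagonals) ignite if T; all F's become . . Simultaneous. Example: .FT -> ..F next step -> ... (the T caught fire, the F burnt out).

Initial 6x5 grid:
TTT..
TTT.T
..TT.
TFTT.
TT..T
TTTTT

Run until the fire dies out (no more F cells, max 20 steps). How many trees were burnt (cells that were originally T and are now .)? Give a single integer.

Step 1: +3 fires, +1 burnt (F count now 3)
Step 2: +4 fires, +3 burnt (F count now 4)
Step 3: +4 fires, +4 burnt (F count now 4)
Step 4: +3 fires, +4 burnt (F count now 3)
Step 5: +3 fires, +3 burnt (F count now 3)
Step 6: +2 fires, +3 burnt (F count now 2)
Step 7: +0 fires, +2 burnt (F count now 0)
Fire out after step 7
Initially T: 20, now '.': 29
Total burnt (originally-T cells now '.'): 19

Answer: 19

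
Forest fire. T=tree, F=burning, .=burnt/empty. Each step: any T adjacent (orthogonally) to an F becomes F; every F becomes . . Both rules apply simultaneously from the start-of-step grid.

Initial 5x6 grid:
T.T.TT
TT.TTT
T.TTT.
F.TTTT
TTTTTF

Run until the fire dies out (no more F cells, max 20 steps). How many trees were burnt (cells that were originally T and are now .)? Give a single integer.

Step 1: +4 fires, +2 burnt (F count now 4)
Step 2: +4 fires, +4 burnt (F count now 4)
Step 3: +5 fires, +4 burnt (F count now 5)
Step 4: +3 fires, +5 burnt (F count now 3)
Step 5: +4 fires, +3 burnt (F count now 4)
Step 6: +1 fires, +4 burnt (F count now 1)
Step 7: +0 fires, +1 burnt (F count now 0)
Fire out after step 7
Initially T: 22, now '.': 29
Total burnt (originally-T cells now '.'): 21

Answer: 21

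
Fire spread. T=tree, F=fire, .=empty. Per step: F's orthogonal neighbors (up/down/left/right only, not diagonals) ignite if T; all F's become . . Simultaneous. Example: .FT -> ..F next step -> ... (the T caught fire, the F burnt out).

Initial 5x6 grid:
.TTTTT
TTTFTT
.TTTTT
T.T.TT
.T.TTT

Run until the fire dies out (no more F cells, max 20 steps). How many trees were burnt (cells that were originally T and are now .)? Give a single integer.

Answer: 21

Derivation:
Step 1: +4 fires, +1 burnt (F count now 4)
Step 2: +6 fires, +4 burnt (F count now 6)
Step 3: +7 fires, +6 burnt (F count now 7)
Step 4: +2 fires, +7 burnt (F count now 2)
Step 5: +2 fires, +2 burnt (F count now 2)
Step 6: +0 fires, +2 burnt (F count now 0)
Fire out after step 6
Initially T: 23, now '.': 28
Total burnt (originally-T cells now '.'): 21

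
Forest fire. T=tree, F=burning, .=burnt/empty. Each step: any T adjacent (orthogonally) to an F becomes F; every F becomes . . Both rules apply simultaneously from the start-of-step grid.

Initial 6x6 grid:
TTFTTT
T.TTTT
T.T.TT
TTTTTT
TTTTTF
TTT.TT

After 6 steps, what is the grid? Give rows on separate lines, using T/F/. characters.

Step 1: 6 trees catch fire, 2 burn out
  TF.FTT
  T.FTTT
  T.T.TT
  TTTTTF
  TTTTF.
  TTT.TF
Step 2: 8 trees catch fire, 6 burn out
  F...FT
  T..FTT
  T.F.TF
  TTTTF.
  TTTF..
  TTT.F.
Step 3: 8 trees catch fire, 8 burn out
  .....F
  F...FF
  T...F.
  TTFF..
  TTF...
  TTT...
Step 4: 4 trees catch fire, 8 burn out
  ......
  ......
  F.....
  TF....
  TF....
  TTF...
Step 5: 3 trees catch fire, 4 burn out
  ......
  ......
  ......
  F.....
  F.....
  TF....
Step 6: 1 trees catch fire, 3 burn out
  ......
  ......
  ......
  ......
  ......
  F.....

......
......
......
......
......
F.....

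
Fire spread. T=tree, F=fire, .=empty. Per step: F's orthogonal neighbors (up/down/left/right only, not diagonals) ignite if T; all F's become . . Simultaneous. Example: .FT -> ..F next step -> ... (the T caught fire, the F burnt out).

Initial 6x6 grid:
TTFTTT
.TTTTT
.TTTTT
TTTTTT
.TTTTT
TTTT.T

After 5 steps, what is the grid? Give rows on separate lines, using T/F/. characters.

Step 1: 3 trees catch fire, 1 burn out
  TF.FTT
  .TFTTT
  .TTTTT
  TTTTTT
  .TTTTT
  TTTT.T
Step 2: 5 trees catch fire, 3 burn out
  F...FT
  .F.FTT
  .TFTTT
  TTTTTT
  .TTTTT
  TTTT.T
Step 3: 5 trees catch fire, 5 burn out
  .....F
  ....FT
  .F.FTT
  TTFTTT
  .TTTTT
  TTTT.T
Step 4: 5 trees catch fire, 5 burn out
  ......
  .....F
  ....FT
  TF.FTT
  .TFTTT
  TTTT.T
Step 5: 6 trees catch fire, 5 burn out
  ......
  ......
  .....F
  F...FT
  .F.FTT
  TTFT.T

......
......
.....F
F...FT
.F.FTT
TTFT.T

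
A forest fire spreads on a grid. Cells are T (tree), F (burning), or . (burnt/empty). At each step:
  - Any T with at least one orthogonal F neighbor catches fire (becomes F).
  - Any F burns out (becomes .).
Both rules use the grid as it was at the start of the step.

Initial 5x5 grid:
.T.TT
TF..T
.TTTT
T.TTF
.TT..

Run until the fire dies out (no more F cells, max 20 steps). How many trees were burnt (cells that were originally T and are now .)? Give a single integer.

Step 1: +5 fires, +2 burnt (F count now 5)
Step 2: +4 fires, +5 burnt (F count now 4)
Step 3: +2 fires, +4 burnt (F count now 2)
Step 4: +2 fires, +2 burnt (F count now 2)
Step 5: +0 fires, +2 burnt (F count now 0)
Fire out after step 5
Initially T: 14, now '.': 24
Total burnt (originally-T cells now '.'): 13

Answer: 13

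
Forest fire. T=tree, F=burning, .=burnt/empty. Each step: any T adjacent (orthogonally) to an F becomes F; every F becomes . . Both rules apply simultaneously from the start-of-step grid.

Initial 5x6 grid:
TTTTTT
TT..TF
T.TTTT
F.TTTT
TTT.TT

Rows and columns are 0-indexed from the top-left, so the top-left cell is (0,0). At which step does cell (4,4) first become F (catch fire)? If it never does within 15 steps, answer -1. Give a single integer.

Step 1: cell (4,4)='T' (+5 fires, +2 burnt)
Step 2: cell (4,4)='T' (+5 fires, +5 burnt)
Step 3: cell (4,4)='T' (+7 fires, +5 burnt)
Step 4: cell (4,4)='F' (+6 fires, +7 burnt)
  -> target ignites at step 4
Step 5: cell (4,4)='.' (+0 fires, +6 burnt)
  fire out at step 5

4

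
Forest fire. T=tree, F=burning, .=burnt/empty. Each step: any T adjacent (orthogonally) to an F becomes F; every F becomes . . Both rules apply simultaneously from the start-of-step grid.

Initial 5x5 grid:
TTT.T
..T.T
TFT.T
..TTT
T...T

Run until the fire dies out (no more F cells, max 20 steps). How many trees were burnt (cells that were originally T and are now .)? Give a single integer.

Step 1: +2 fires, +1 burnt (F count now 2)
Step 2: +2 fires, +2 burnt (F count now 2)
Step 3: +2 fires, +2 burnt (F count now 2)
Step 4: +2 fires, +2 burnt (F count now 2)
Step 5: +3 fires, +2 burnt (F count now 3)
Step 6: +1 fires, +3 burnt (F count now 1)
Step 7: +1 fires, +1 burnt (F count now 1)
Step 8: +0 fires, +1 burnt (F count now 0)
Fire out after step 8
Initially T: 14, now '.': 24
Total burnt (originally-T cells now '.'): 13

Answer: 13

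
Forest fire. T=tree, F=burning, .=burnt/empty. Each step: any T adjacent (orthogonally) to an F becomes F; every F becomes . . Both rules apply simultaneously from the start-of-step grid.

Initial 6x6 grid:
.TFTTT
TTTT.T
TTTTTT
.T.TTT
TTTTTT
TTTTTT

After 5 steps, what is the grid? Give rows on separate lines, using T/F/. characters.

Step 1: 3 trees catch fire, 1 burn out
  .F.FTT
  TTFT.T
  TTTTTT
  .T.TTT
  TTTTTT
  TTTTTT
Step 2: 4 trees catch fire, 3 burn out
  ....FT
  TF.F.T
  TTFTTT
  .T.TTT
  TTTTTT
  TTTTTT
Step 3: 4 trees catch fire, 4 burn out
  .....F
  F....T
  TF.FTT
  .T.TTT
  TTTTTT
  TTTTTT
Step 4: 5 trees catch fire, 4 burn out
  ......
  .....F
  F...FT
  .F.FTT
  TTTTTT
  TTTTTT
Step 5: 4 trees catch fire, 5 burn out
  ......
  ......
  .....F
  ....FT
  TFTFTT
  TTTTTT

......
......
.....F
....FT
TFTFTT
TTTTTT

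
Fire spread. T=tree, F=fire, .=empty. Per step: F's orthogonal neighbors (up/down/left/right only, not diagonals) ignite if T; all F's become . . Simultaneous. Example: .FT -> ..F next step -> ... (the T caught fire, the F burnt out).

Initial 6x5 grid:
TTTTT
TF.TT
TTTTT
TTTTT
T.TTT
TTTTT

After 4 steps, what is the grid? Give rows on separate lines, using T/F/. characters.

Step 1: 3 trees catch fire, 1 burn out
  TFTTT
  F..TT
  TFTTT
  TTTTT
  T.TTT
  TTTTT
Step 2: 5 trees catch fire, 3 burn out
  F.FTT
  ...TT
  F.FTT
  TFTTT
  T.TTT
  TTTTT
Step 3: 4 trees catch fire, 5 burn out
  ...FT
  ...TT
  ...FT
  F.FTT
  T.TTT
  TTTTT
Step 4: 6 trees catch fire, 4 burn out
  ....F
  ...FT
  ....F
  ...FT
  F.FTT
  TTTTT

....F
...FT
....F
...FT
F.FTT
TTTTT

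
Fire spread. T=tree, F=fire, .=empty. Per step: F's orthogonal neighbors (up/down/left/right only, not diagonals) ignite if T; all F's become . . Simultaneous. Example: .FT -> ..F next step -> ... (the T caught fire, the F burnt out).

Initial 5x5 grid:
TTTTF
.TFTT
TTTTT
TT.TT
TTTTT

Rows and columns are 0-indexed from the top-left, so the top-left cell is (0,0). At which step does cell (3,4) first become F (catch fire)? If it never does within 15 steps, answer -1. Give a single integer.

Step 1: cell (3,4)='T' (+6 fires, +2 burnt)
Step 2: cell (3,4)='T' (+4 fires, +6 burnt)
Step 3: cell (3,4)='F' (+5 fires, +4 burnt)
  -> target ignites at step 3
Step 4: cell (3,4)='.' (+4 fires, +5 burnt)
Step 5: cell (3,4)='.' (+2 fires, +4 burnt)
Step 6: cell (3,4)='.' (+0 fires, +2 burnt)
  fire out at step 6

3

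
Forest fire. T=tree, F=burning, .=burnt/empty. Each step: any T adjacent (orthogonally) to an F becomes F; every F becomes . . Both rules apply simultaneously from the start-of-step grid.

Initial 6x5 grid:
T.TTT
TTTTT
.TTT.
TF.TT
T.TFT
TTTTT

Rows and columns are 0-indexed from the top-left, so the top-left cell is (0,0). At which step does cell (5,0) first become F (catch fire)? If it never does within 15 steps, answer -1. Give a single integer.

Step 1: cell (5,0)='T' (+6 fires, +2 burnt)
Step 2: cell (5,0)='T' (+7 fires, +6 burnt)
Step 3: cell (5,0)='F' (+5 fires, +7 burnt)
  -> target ignites at step 3
Step 4: cell (5,0)='.' (+4 fires, +5 burnt)
Step 5: cell (5,0)='.' (+1 fires, +4 burnt)
Step 6: cell (5,0)='.' (+0 fires, +1 burnt)
  fire out at step 6

3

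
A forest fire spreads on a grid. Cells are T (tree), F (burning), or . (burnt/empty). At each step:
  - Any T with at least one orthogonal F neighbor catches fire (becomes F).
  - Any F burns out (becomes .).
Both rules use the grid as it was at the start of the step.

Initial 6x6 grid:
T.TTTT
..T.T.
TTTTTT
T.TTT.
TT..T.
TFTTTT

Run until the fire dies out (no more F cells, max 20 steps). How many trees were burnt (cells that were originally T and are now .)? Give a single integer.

Step 1: +3 fires, +1 burnt (F count now 3)
Step 2: +2 fires, +3 burnt (F count now 2)
Step 3: +2 fires, +2 burnt (F count now 2)
Step 4: +3 fires, +2 burnt (F count now 3)
Step 5: +2 fires, +3 burnt (F count now 2)
Step 6: +3 fires, +2 burnt (F count now 3)
Step 7: +5 fires, +3 burnt (F count now 5)
Step 8: +2 fires, +5 burnt (F count now 2)
Step 9: +2 fires, +2 burnt (F count now 2)
Step 10: +0 fires, +2 burnt (F count now 0)
Fire out after step 10
Initially T: 25, now '.': 35
Total burnt (originally-T cells now '.'): 24

Answer: 24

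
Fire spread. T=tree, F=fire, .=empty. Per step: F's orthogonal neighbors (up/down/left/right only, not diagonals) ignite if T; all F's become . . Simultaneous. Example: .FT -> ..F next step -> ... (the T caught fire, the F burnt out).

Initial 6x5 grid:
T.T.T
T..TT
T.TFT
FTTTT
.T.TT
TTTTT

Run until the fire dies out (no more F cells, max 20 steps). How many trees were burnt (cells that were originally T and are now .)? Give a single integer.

Step 1: +6 fires, +2 burnt (F count now 6)
Step 2: +6 fires, +6 burnt (F count now 6)
Step 3: +5 fires, +6 burnt (F count now 5)
Step 4: +3 fires, +5 burnt (F count now 3)
Step 5: +0 fires, +3 burnt (F count now 0)
Fire out after step 5
Initially T: 21, now '.': 29
Total burnt (originally-T cells now '.'): 20

Answer: 20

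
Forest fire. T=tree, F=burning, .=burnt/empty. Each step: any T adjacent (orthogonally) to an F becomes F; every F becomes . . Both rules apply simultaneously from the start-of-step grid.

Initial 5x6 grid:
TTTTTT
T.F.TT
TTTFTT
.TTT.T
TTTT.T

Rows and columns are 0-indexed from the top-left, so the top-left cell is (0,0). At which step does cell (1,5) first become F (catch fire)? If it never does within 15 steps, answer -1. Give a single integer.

Step 1: cell (1,5)='T' (+4 fires, +2 burnt)
Step 2: cell (1,5)='T' (+7 fires, +4 burnt)
Step 3: cell (1,5)='F' (+7 fires, +7 burnt)
  -> target ignites at step 3
Step 4: cell (1,5)='.' (+4 fires, +7 burnt)
Step 5: cell (1,5)='.' (+1 fires, +4 burnt)
Step 6: cell (1,5)='.' (+0 fires, +1 burnt)
  fire out at step 6

3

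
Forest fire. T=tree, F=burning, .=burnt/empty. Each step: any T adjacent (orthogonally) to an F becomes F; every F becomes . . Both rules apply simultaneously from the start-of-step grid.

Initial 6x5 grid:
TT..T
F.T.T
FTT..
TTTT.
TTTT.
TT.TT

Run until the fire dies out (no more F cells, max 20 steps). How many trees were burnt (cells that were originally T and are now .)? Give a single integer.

Answer: 17

Derivation:
Step 1: +3 fires, +2 burnt (F count now 3)
Step 2: +4 fires, +3 burnt (F count now 4)
Step 3: +4 fires, +4 burnt (F count now 4)
Step 4: +3 fires, +4 burnt (F count now 3)
Step 5: +1 fires, +3 burnt (F count now 1)
Step 6: +1 fires, +1 burnt (F count now 1)
Step 7: +1 fires, +1 burnt (F count now 1)
Step 8: +0 fires, +1 burnt (F count now 0)
Fire out after step 8
Initially T: 19, now '.': 28
Total burnt (originally-T cells now '.'): 17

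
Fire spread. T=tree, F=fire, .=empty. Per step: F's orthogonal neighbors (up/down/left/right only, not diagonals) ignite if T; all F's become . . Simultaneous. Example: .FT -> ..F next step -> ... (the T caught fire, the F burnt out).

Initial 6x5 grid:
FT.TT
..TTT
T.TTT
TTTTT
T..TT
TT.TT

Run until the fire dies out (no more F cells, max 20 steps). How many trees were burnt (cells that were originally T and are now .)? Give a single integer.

Step 1: +1 fires, +1 burnt (F count now 1)
Step 2: +0 fires, +1 burnt (F count now 0)
Fire out after step 2
Initially T: 22, now '.': 9
Total burnt (originally-T cells now '.'): 1

Answer: 1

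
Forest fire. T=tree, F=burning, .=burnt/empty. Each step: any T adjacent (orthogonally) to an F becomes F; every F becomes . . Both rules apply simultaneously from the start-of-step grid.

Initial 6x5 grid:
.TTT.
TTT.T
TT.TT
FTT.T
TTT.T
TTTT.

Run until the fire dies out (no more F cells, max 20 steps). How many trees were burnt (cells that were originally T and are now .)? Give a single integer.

Answer: 17

Derivation:
Step 1: +3 fires, +1 burnt (F count now 3)
Step 2: +5 fires, +3 burnt (F count now 5)
Step 3: +3 fires, +5 burnt (F count now 3)
Step 4: +3 fires, +3 burnt (F count now 3)
Step 5: +2 fires, +3 burnt (F count now 2)
Step 6: +1 fires, +2 burnt (F count now 1)
Step 7: +0 fires, +1 burnt (F count now 0)
Fire out after step 7
Initially T: 22, now '.': 25
Total burnt (originally-T cells now '.'): 17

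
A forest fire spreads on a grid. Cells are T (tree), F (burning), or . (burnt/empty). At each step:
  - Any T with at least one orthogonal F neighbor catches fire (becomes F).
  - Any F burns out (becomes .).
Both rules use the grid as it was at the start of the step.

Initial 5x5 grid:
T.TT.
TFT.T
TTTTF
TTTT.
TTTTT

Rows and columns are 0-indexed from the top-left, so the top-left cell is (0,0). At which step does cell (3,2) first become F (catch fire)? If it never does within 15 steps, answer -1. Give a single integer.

Step 1: cell (3,2)='T' (+5 fires, +2 burnt)
Step 2: cell (3,2)='T' (+6 fires, +5 burnt)
Step 3: cell (3,2)='F' (+5 fires, +6 burnt)
  -> target ignites at step 3
Step 4: cell (3,2)='.' (+3 fires, +5 burnt)
Step 5: cell (3,2)='.' (+0 fires, +3 burnt)
  fire out at step 5

3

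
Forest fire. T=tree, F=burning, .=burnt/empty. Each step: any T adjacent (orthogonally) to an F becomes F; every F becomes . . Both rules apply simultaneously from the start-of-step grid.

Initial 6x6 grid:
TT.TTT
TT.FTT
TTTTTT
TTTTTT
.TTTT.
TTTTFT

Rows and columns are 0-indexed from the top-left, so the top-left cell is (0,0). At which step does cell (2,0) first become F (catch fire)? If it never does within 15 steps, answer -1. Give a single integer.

Step 1: cell (2,0)='T' (+6 fires, +2 burnt)
Step 2: cell (2,0)='T' (+8 fires, +6 burnt)
Step 3: cell (2,0)='T' (+7 fires, +8 burnt)
Step 4: cell (2,0)='F' (+5 fires, +7 burnt)
  -> target ignites at step 4
Step 5: cell (2,0)='.' (+3 fires, +5 burnt)
Step 6: cell (2,0)='.' (+1 fires, +3 burnt)
Step 7: cell (2,0)='.' (+0 fires, +1 burnt)
  fire out at step 7

4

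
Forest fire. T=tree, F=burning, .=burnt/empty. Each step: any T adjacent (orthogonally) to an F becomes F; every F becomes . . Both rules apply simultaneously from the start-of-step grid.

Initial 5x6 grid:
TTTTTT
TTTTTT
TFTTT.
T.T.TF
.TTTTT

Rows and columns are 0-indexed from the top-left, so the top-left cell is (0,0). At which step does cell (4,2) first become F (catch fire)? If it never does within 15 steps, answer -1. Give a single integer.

Step 1: cell (4,2)='T' (+5 fires, +2 burnt)
Step 2: cell (4,2)='T' (+8 fires, +5 burnt)
Step 3: cell (4,2)='F' (+6 fires, +8 burnt)
  -> target ignites at step 3
Step 4: cell (4,2)='.' (+4 fires, +6 burnt)
Step 5: cell (4,2)='.' (+1 fires, +4 burnt)
Step 6: cell (4,2)='.' (+0 fires, +1 burnt)
  fire out at step 6

3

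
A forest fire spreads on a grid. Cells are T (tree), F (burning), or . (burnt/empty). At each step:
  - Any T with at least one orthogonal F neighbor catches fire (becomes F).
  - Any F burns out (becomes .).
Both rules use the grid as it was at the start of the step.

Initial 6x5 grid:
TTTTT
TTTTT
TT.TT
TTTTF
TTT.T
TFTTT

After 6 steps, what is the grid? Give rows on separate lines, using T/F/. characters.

Step 1: 6 trees catch fire, 2 burn out
  TTTTT
  TTTTT
  TT.TF
  TTTF.
  TFT.F
  F.FTT
Step 2: 8 trees catch fire, 6 burn out
  TTTTT
  TTTTF
  TT.F.
  TFF..
  F.F..
  ...FF
Step 3: 4 trees catch fire, 8 burn out
  TTTTF
  TTTF.
  TF...
  F....
  .....
  .....
Step 4: 4 trees catch fire, 4 burn out
  TTTF.
  TFF..
  F....
  .....
  .....
  .....
Step 5: 3 trees catch fire, 4 burn out
  TFF..
  F....
  .....
  .....
  .....
  .....
Step 6: 1 trees catch fire, 3 burn out
  F....
  .....
  .....
  .....
  .....
  .....

F....
.....
.....
.....
.....
.....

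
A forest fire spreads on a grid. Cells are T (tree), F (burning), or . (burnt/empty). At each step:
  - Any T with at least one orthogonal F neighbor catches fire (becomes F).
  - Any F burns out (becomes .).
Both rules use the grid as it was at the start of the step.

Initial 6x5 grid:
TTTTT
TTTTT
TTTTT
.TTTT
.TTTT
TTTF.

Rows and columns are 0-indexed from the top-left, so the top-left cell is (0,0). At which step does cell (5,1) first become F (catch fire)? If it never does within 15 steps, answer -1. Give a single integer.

Step 1: cell (5,1)='T' (+2 fires, +1 burnt)
Step 2: cell (5,1)='F' (+4 fires, +2 burnt)
  -> target ignites at step 2
Step 3: cell (5,1)='.' (+5 fires, +4 burnt)
Step 4: cell (5,1)='.' (+4 fires, +5 burnt)
Step 5: cell (5,1)='.' (+4 fires, +4 burnt)
Step 6: cell (5,1)='.' (+4 fires, +4 burnt)
Step 7: cell (5,1)='.' (+2 fires, +4 burnt)
Step 8: cell (5,1)='.' (+1 fires, +2 burnt)
Step 9: cell (5,1)='.' (+0 fires, +1 burnt)
  fire out at step 9

2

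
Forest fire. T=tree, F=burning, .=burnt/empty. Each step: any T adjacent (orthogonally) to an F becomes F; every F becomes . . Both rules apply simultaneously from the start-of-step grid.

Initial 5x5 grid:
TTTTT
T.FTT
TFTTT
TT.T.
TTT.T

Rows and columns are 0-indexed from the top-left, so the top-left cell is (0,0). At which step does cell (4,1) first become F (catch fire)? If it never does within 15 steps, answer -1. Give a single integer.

Step 1: cell (4,1)='T' (+5 fires, +2 burnt)
Step 2: cell (4,1)='F' (+7 fires, +5 burnt)
  -> target ignites at step 2
Step 3: cell (4,1)='.' (+6 fires, +7 burnt)
Step 4: cell (4,1)='.' (+0 fires, +6 burnt)
  fire out at step 4

2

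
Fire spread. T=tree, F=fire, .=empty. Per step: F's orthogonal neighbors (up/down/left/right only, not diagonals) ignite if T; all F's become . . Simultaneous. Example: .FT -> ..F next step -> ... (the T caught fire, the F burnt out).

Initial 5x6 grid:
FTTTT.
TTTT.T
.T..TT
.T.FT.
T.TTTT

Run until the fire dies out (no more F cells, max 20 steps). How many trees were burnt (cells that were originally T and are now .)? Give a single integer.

Answer: 18

Derivation:
Step 1: +4 fires, +2 burnt (F count now 4)
Step 2: +5 fires, +4 burnt (F count now 5)
Step 3: +5 fires, +5 burnt (F count now 5)
Step 4: +4 fires, +5 burnt (F count now 4)
Step 5: +0 fires, +4 burnt (F count now 0)
Fire out after step 5
Initially T: 19, now '.': 29
Total burnt (originally-T cells now '.'): 18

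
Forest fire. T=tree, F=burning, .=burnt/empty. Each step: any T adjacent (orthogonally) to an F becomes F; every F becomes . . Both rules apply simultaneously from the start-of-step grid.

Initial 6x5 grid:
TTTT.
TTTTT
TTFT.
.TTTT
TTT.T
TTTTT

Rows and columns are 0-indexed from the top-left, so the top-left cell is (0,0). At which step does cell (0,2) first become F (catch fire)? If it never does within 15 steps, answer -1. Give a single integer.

Step 1: cell (0,2)='T' (+4 fires, +1 burnt)
Step 2: cell (0,2)='F' (+7 fires, +4 burnt)
  -> target ignites at step 2
Step 3: cell (0,2)='.' (+7 fires, +7 burnt)
Step 4: cell (0,2)='.' (+5 fires, +7 burnt)
Step 5: cell (0,2)='.' (+2 fires, +5 burnt)
Step 6: cell (0,2)='.' (+0 fires, +2 burnt)
  fire out at step 6

2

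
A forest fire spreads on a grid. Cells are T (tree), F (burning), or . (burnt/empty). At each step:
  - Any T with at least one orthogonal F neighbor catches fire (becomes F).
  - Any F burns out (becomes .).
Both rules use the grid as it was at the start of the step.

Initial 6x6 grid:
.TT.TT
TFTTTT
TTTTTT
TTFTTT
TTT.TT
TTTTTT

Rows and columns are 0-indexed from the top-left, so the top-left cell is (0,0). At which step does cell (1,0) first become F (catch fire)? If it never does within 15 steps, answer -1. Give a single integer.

Step 1: cell (1,0)='F' (+8 fires, +2 burnt)
  -> target ignites at step 1
Step 2: cell (1,0)='.' (+8 fires, +8 burnt)
Step 3: cell (1,0)='.' (+7 fires, +8 burnt)
Step 4: cell (1,0)='.' (+6 fires, +7 burnt)
Step 5: cell (1,0)='.' (+2 fires, +6 burnt)
Step 6: cell (1,0)='.' (+0 fires, +2 burnt)
  fire out at step 6

1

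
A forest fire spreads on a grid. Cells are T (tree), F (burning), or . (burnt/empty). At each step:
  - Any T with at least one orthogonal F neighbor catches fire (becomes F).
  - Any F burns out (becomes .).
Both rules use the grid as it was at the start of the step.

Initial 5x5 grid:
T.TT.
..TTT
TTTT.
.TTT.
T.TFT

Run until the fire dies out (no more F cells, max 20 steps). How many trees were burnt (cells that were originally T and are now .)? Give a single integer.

Answer: 14

Derivation:
Step 1: +3 fires, +1 burnt (F count now 3)
Step 2: +2 fires, +3 burnt (F count now 2)
Step 3: +3 fires, +2 burnt (F count now 3)
Step 4: +4 fires, +3 burnt (F count now 4)
Step 5: +2 fires, +4 burnt (F count now 2)
Step 6: +0 fires, +2 burnt (F count now 0)
Fire out after step 6
Initially T: 16, now '.': 23
Total burnt (originally-T cells now '.'): 14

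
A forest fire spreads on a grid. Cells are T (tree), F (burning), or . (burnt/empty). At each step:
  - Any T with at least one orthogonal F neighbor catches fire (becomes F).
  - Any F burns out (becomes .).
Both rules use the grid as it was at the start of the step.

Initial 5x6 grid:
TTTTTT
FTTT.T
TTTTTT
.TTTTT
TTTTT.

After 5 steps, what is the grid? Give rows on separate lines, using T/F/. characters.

Step 1: 3 trees catch fire, 1 burn out
  FTTTTT
  .FTT.T
  FTTTTT
  .TTTTT
  TTTTT.
Step 2: 3 trees catch fire, 3 burn out
  .FTTTT
  ..FT.T
  .FTTTT
  .TTTTT
  TTTTT.
Step 3: 4 trees catch fire, 3 burn out
  ..FTTT
  ...F.T
  ..FTTT
  .FTTTT
  TTTTT.
Step 4: 4 trees catch fire, 4 burn out
  ...FTT
  .....T
  ...FTT
  ..FTTT
  TFTTT.
Step 5: 5 trees catch fire, 4 burn out
  ....FT
  .....T
  ....FT
  ...FTT
  F.FTT.

....FT
.....T
....FT
...FTT
F.FTT.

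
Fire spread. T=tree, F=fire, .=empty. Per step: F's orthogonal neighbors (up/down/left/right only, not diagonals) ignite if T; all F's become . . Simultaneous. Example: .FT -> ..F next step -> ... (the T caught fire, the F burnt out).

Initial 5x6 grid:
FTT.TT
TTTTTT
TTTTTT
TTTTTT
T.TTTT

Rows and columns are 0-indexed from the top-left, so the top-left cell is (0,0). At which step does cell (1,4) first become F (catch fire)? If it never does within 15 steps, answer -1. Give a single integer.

Step 1: cell (1,4)='T' (+2 fires, +1 burnt)
Step 2: cell (1,4)='T' (+3 fires, +2 burnt)
Step 3: cell (1,4)='T' (+3 fires, +3 burnt)
Step 4: cell (1,4)='T' (+4 fires, +3 burnt)
Step 5: cell (1,4)='F' (+3 fires, +4 burnt)
  -> target ignites at step 5
Step 6: cell (1,4)='.' (+5 fires, +3 burnt)
Step 7: cell (1,4)='.' (+4 fires, +5 burnt)
Step 8: cell (1,4)='.' (+2 fires, +4 burnt)
Step 9: cell (1,4)='.' (+1 fires, +2 burnt)
Step 10: cell (1,4)='.' (+0 fires, +1 burnt)
  fire out at step 10

5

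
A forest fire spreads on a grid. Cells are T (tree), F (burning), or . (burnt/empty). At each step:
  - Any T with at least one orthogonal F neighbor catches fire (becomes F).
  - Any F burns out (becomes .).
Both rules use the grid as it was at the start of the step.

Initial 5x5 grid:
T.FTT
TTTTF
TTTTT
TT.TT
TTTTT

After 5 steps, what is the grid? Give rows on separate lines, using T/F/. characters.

Step 1: 5 trees catch fire, 2 burn out
  T..FF
  TTFF.
  TTTTF
  TT.TT
  TTTTT
Step 2: 4 trees catch fire, 5 burn out
  T....
  TF...
  TTFF.
  TT.TF
  TTTTT
Step 3: 4 trees catch fire, 4 burn out
  T....
  F....
  TF...
  TT.F.
  TTTTF
Step 4: 4 trees catch fire, 4 burn out
  F....
  .....
  F....
  TF...
  TTTF.
Step 5: 3 trees catch fire, 4 burn out
  .....
  .....
  .....
  F....
  TFF..

.....
.....
.....
F....
TFF..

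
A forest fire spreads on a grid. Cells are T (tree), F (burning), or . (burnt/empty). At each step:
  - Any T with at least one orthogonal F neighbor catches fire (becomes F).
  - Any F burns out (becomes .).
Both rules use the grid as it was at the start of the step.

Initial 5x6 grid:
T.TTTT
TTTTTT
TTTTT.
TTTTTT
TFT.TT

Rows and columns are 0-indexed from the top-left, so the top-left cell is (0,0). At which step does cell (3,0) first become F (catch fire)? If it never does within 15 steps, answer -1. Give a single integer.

Step 1: cell (3,0)='T' (+3 fires, +1 burnt)
Step 2: cell (3,0)='F' (+3 fires, +3 burnt)
  -> target ignites at step 2
Step 3: cell (3,0)='.' (+4 fires, +3 burnt)
Step 4: cell (3,0)='.' (+4 fires, +4 burnt)
Step 5: cell (3,0)='.' (+6 fires, +4 burnt)
Step 6: cell (3,0)='.' (+3 fires, +6 burnt)
Step 7: cell (3,0)='.' (+2 fires, +3 burnt)
Step 8: cell (3,0)='.' (+1 fires, +2 burnt)
Step 9: cell (3,0)='.' (+0 fires, +1 burnt)
  fire out at step 9

2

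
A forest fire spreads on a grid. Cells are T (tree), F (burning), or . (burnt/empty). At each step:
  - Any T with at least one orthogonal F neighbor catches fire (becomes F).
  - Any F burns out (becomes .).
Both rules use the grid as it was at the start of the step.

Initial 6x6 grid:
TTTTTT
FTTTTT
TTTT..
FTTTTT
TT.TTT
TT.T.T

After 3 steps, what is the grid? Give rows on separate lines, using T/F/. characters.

Step 1: 5 trees catch fire, 2 burn out
  FTTTTT
  .FTTTT
  FTTT..
  .FTTTT
  FT.TTT
  TT.T.T
Step 2: 6 trees catch fire, 5 burn out
  .FTTTT
  ..FTTT
  .FTT..
  ..FTTT
  .F.TTT
  FT.T.T
Step 3: 5 trees catch fire, 6 burn out
  ..FTTT
  ...FTT
  ..FT..
  ...FTT
  ...TTT
  .F.T.T

..FTTT
...FTT
..FT..
...FTT
...TTT
.F.T.T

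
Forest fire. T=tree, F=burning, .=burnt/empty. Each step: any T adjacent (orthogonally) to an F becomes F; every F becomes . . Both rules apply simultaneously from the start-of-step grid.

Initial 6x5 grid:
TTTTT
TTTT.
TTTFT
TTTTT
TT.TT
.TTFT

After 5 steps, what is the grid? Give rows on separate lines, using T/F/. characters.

Step 1: 7 trees catch fire, 2 burn out
  TTTTT
  TTTF.
  TTF.F
  TTTFT
  TT.FT
  .TF.F
Step 2: 7 trees catch fire, 7 burn out
  TTTFT
  TTF..
  TF...
  TTF.F
  TT..F
  .F...
Step 3: 6 trees catch fire, 7 burn out
  TTF.F
  TF...
  F....
  TF...
  TF...
  .....
Step 4: 4 trees catch fire, 6 burn out
  TF...
  F....
  .....
  F....
  F....
  .....
Step 5: 1 trees catch fire, 4 burn out
  F....
  .....
  .....
  .....
  .....
  .....

F....
.....
.....
.....
.....
.....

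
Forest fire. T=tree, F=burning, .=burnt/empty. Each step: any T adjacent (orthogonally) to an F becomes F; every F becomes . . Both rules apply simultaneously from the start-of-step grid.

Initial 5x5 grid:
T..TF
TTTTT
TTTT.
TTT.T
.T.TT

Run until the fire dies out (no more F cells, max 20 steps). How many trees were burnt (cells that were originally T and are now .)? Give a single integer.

Step 1: +2 fires, +1 burnt (F count now 2)
Step 2: +1 fires, +2 burnt (F count now 1)
Step 3: +2 fires, +1 burnt (F count now 2)
Step 4: +2 fires, +2 burnt (F count now 2)
Step 5: +3 fires, +2 burnt (F count now 3)
Step 6: +3 fires, +3 burnt (F count now 3)
Step 7: +2 fires, +3 burnt (F count now 2)
Step 8: +0 fires, +2 burnt (F count now 0)
Fire out after step 8
Initially T: 18, now '.': 22
Total burnt (originally-T cells now '.'): 15

Answer: 15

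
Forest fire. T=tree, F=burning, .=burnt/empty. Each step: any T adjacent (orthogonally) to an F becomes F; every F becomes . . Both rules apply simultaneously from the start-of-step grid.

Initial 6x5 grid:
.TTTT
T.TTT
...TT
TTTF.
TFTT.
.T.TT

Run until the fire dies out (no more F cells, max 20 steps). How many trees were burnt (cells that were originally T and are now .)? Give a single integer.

Step 1: +7 fires, +2 burnt (F count now 7)
Step 2: +4 fires, +7 burnt (F count now 4)
Step 3: +4 fires, +4 burnt (F count now 4)
Step 4: +2 fires, +4 burnt (F count now 2)
Step 5: +1 fires, +2 burnt (F count now 1)
Step 6: +0 fires, +1 burnt (F count now 0)
Fire out after step 6
Initially T: 19, now '.': 29
Total burnt (originally-T cells now '.'): 18

Answer: 18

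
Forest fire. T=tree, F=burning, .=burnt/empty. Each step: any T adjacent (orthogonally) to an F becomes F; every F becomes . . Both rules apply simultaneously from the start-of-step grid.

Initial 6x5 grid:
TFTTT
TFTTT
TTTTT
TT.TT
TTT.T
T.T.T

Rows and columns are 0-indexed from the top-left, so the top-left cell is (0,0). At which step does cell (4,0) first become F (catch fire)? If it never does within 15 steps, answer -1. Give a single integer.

Step 1: cell (4,0)='T' (+5 fires, +2 burnt)
Step 2: cell (4,0)='T' (+5 fires, +5 burnt)
Step 3: cell (4,0)='T' (+5 fires, +5 burnt)
Step 4: cell (4,0)='F' (+4 fires, +5 burnt)
  -> target ignites at step 4
Step 5: cell (4,0)='.' (+3 fires, +4 burnt)
Step 6: cell (4,0)='.' (+1 fires, +3 burnt)
Step 7: cell (4,0)='.' (+1 fires, +1 burnt)
Step 8: cell (4,0)='.' (+0 fires, +1 burnt)
  fire out at step 8

4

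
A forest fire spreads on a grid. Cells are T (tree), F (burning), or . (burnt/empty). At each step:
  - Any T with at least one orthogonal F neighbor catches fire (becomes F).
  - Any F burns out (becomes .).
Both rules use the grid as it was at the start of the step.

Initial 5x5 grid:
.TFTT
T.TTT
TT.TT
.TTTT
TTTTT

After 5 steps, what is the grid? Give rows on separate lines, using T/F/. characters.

Step 1: 3 trees catch fire, 1 burn out
  .F.FT
  T.FTT
  TT.TT
  .TTTT
  TTTTT
Step 2: 2 trees catch fire, 3 burn out
  ....F
  T..FT
  TT.TT
  .TTTT
  TTTTT
Step 3: 2 trees catch fire, 2 burn out
  .....
  T...F
  TT.FT
  .TTTT
  TTTTT
Step 4: 2 trees catch fire, 2 burn out
  .....
  T....
  TT..F
  .TTFT
  TTTTT
Step 5: 3 trees catch fire, 2 burn out
  .....
  T....
  TT...
  .TF.F
  TTTFT

.....
T....
TT...
.TF.F
TTTFT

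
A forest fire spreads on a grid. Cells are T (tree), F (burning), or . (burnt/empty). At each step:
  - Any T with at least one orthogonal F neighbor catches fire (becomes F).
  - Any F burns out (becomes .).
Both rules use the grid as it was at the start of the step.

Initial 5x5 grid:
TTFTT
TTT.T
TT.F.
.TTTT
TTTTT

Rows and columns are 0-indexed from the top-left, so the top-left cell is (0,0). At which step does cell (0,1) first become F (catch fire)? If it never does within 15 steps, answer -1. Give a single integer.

Step 1: cell (0,1)='F' (+4 fires, +2 burnt)
  -> target ignites at step 1
Step 2: cell (0,1)='.' (+6 fires, +4 burnt)
Step 3: cell (0,1)='.' (+6 fires, +6 burnt)
Step 4: cell (0,1)='.' (+2 fires, +6 burnt)
Step 5: cell (0,1)='.' (+1 fires, +2 burnt)
Step 6: cell (0,1)='.' (+0 fires, +1 burnt)
  fire out at step 6

1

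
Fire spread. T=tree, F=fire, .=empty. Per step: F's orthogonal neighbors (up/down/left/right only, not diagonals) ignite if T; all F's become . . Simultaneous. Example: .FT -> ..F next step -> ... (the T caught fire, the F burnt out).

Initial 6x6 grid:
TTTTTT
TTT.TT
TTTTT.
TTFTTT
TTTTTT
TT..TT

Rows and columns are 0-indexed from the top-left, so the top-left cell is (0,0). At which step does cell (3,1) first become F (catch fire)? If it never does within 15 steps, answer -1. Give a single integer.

Step 1: cell (3,1)='F' (+4 fires, +1 burnt)
  -> target ignites at step 1
Step 2: cell (3,1)='.' (+7 fires, +4 burnt)
Step 3: cell (3,1)='.' (+8 fires, +7 burnt)
Step 4: cell (3,1)='.' (+7 fires, +8 burnt)
Step 5: cell (3,1)='.' (+4 fires, +7 burnt)
Step 6: cell (3,1)='.' (+1 fires, +4 burnt)
Step 7: cell (3,1)='.' (+0 fires, +1 burnt)
  fire out at step 7

1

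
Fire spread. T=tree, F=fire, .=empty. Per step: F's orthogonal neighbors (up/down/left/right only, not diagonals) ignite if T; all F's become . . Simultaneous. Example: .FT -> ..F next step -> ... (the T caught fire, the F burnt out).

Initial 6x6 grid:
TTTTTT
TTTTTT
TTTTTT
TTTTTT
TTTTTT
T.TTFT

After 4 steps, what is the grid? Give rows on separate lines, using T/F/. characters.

Step 1: 3 trees catch fire, 1 burn out
  TTTTTT
  TTTTTT
  TTTTTT
  TTTTTT
  TTTTFT
  T.TF.F
Step 2: 4 trees catch fire, 3 burn out
  TTTTTT
  TTTTTT
  TTTTTT
  TTTTFT
  TTTF.F
  T.F...
Step 3: 4 trees catch fire, 4 burn out
  TTTTTT
  TTTTTT
  TTTTFT
  TTTF.F
  TTF...
  T.....
Step 4: 5 trees catch fire, 4 burn out
  TTTTTT
  TTTTFT
  TTTF.F
  TTF...
  TF....
  T.....

TTTTTT
TTTTFT
TTTF.F
TTF...
TF....
T.....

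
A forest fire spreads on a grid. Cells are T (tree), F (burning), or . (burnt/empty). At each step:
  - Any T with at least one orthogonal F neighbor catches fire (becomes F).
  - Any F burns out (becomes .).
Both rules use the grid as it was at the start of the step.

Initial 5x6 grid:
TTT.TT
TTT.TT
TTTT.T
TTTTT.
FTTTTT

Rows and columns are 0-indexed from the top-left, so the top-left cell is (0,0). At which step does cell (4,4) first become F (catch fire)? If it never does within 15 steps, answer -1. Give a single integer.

Step 1: cell (4,4)='T' (+2 fires, +1 burnt)
Step 2: cell (4,4)='T' (+3 fires, +2 burnt)
Step 3: cell (4,4)='T' (+4 fires, +3 burnt)
Step 4: cell (4,4)='F' (+5 fires, +4 burnt)
  -> target ignites at step 4
Step 5: cell (4,4)='.' (+5 fires, +5 burnt)
Step 6: cell (4,4)='.' (+1 fires, +5 burnt)
Step 7: cell (4,4)='.' (+0 fires, +1 burnt)
  fire out at step 7

4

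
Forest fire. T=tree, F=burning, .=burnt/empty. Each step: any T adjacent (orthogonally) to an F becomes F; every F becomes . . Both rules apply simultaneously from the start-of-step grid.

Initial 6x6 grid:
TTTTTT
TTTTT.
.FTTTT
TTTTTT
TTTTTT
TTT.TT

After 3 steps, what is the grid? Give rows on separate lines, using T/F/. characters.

Step 1: 3 trees catch fire, 1 burn out
  TTTTTT
  TFTTT.
  ..FTTT
  TFTTTT
  TTTTTT
  TTT.TT
Step 2: 7 trees catch fire, 3 burn out
  TFTTTT
  F.FTT.
  ...FTT
  F.FTTT
  TFTTTT
  TTT.TT
Step 3: 8 trees catch fire, 7 burn out
  F.FTTT
  ...FT.
  ....FT
  ...FTT
  F.FTTT
  TFT.TT

F.FTTT
...FT.
....FT
...FTT
F.FTTT
TFT.TT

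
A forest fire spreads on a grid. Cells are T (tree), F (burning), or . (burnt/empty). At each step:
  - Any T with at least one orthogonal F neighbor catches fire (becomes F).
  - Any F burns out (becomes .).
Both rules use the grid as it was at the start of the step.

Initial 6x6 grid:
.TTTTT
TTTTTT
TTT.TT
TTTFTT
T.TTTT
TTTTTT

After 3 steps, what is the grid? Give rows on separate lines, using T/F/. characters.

Step 1: 3 trees catch fire, 1 burn out
  .TTTTT
  TTTTTT
  TTT.TT
  TTF.FT
  T.TFTT
  TTTTTT
Step 2: 7 trees catch fire, 3 burn out
  .TTTTT
  TTTTTT
  TTF.FT
  TF...F
  T.F.FT
  TTTFTT
Step 3: 8 trees catch fire, 7 burn out
  .TTTTT
  TTFTFT
  TF...F
  F.....
  T....F
  TTF.FT

.TTTTT
TTFTFT
TF...F
F.....
T....F
TTF.FT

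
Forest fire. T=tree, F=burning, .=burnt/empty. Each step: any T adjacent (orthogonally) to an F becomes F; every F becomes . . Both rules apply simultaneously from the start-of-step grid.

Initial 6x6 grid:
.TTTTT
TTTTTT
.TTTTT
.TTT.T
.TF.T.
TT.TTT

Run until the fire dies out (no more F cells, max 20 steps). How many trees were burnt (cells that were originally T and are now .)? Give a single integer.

Answer: 23

Derivation:
Step 1: +2 fires, +1 burnt (F count now 2)
Step 2: +4 fires, +2 burnt (F count now 4)
Step 3: +4 fires, +4 burnt (F count now 4)
Step 4: +4 fires, +4 burnt (F count now 4)
Step 5: +5 fires, +4 burnt (F count now 5)
Step 6: +3 fires, +5 burnt (F count now 3)
Step 7: +1 fires, +3 burnt (F count now 1)
Step 8: +0 fires, +1 burnt (F count now 0)
Fire out after step 8
Initially T: 27, now '.': 32
Total burnt (originally-T cells now '.'): 23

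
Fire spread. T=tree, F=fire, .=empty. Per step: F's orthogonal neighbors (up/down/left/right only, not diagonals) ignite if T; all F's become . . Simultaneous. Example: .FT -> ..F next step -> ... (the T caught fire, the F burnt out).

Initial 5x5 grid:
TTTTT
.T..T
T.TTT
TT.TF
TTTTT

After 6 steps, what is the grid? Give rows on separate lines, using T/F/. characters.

Step 1: 3 trees catch fire, 1 burn out
  TTTTT
  .T..T
  T.TTF
  TT.F.
  TTTTF
Step 2: 3 trees catch fire, 3 burn out
  TTTTT
  .T..F
  T.TF.
  TT...
  TTTF.
Step 3: 3 trees catch fire, 3 burn out
  TTTTF
  .T...
  T.F..
  TT...
  TTF..
Step 4: 2 trees catch fire, 3 burn out
  TTTF.
  .T...
  T....
  TT...
  TF...
Step 5: 3 trees catch fire, 2 burn out
  TTF..
  .T...
  T....
  TF...
  F....
Step 6: 2 trees catch fire, 3 burn out
  TF...
  .T...
  T....
  F....
  .....

TF...
.T...
T....
F....
.....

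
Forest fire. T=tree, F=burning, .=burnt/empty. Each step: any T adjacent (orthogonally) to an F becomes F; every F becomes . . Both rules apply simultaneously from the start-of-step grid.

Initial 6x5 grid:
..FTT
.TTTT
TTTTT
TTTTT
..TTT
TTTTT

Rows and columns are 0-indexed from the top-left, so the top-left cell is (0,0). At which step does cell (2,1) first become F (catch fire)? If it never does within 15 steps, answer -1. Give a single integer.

Step 1: cell (2,1)='T' (+2 fires, +1 burnt)
Step 2: cell (2,1)='T' (+4 fires, +2 burnt)
Step 3: cell (2,1)='F' (+4 fires, +4 burnt)
  -> target ignites at step 3
Step 4: cell (2,1)='.' (+5 fires, +4 burnt)
Step 5: cell (2,1)='.' (+4 fires, +5 burnt)
Step 6: cell (2,1)='.' (+3 fires, +4 burnt)
Step 7: cell (2,1)='.' (+2 fires, +3 burnt)
Step 8: cell (2,1)='.' (+0 fires, +2 burnt)
  fire out at step 8

3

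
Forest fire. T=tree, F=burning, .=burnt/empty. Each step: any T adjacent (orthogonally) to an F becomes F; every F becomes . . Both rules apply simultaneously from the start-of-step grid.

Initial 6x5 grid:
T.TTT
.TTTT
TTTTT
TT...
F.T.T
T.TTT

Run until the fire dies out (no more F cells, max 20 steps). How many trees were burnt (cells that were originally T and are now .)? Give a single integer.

Answer: 15

Derivation:
Step 1: +2 fires, +1 burnt (F count now 2)
Step 2: +2 fires, +2 burnt (F count now 2)
Step 3: +1 fires, +2 burnt (F count now 1)
Step 4: +2 fires, +1 burnt (F count now 2)
Step 5: +2 fires, +2 burnt (F count now 2)
Step 6: +3 fires, +2 burnt (F count now 3)
Step 7: +2 fires, +3 burnt (F count now 2)
Step 8: +1 fires, +2 burnt (F count now 1)
Step 9: +0 fires, +1 burnt (F count now 0)
Fire out after step 9
Initially T: 21, now '.': 24
Total burnt (originally-T cells now '.'): 15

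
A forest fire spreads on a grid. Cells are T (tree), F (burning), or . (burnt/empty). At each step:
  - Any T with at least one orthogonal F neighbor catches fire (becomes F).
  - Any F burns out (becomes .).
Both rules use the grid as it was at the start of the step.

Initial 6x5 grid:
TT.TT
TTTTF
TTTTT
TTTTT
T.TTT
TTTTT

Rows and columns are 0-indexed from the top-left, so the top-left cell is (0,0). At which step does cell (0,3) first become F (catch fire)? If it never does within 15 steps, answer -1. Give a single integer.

Step 1: cell (0,3)='T' (+3 fires, +1 burnt)
Step 2: cell (0,3)='F' (+4 fires, +3 burnt)
  -> target ignites at step 2
Step 3: cell (0,3)='.' (+4 fires, +4 burnt)
Step 4: cell (0,3)='.' (+6 fires, +4 burnt)
Step 5: cell (0,3)='.' (+5 fires, +6 burnt)
Step 6: cell (0,3)='.' (+2 fires, +5 burnt)
Step 7: cell (0,3)='.' (+2 fires, +2 burnt)
Step 8: cell (0,3)='.' (+1 fires, +2 burnt)
Step 9: cell (0,3)='.' (+0 fires, +1 burnt)
  fire out at step 9

2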